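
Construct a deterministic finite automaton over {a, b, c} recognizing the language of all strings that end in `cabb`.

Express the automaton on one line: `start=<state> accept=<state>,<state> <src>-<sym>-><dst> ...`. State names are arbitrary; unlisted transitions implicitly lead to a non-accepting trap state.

start=q0 accept=q4 q0-a->q0 q0-b->q0 q0-c->q1 q1-a->q2 q1-b->q0 q1-c->q1 q2-a->q0 q2-b->q3 q2-c->q1 q3-a->q0 q3-b->q4 q3-c->q1 q4-a->q0 q4-b->q0 q4-c->q1

Let each state record the length of the longest suffix of the input read so far that is also a prefix of `cabb`. q1 means the last symbol is `c`; q2 means the last 2 symbols are `ca`; q3 means the last 3 symbols are `cab`; q4 means the last 4 symbols are `cabb`. Accept only at q4, where the string currently ends in `cabb`.
5 states suffice.
        a   b   c  
>  q0   q0  q0  q1 
   q1   q2  q0  q1 
   q2   q0  q3  q1 
   q3   q0  q4  q1 
 * q4   q0  q0  q1 
(> = start, * = accepting)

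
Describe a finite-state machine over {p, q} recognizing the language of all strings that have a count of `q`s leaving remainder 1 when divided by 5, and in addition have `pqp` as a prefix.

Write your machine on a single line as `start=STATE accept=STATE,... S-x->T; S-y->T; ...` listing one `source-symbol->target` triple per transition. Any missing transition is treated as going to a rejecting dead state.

start=S0; accept=S6; S0-p->S1; S0-q->S2; S1-p->S3; S1-q->S4; S2-p->S2; S2-q->S5; S3-p->S3; S3-q->S2; S4-p->S6; S4-q->S5; S5-p->S5; S5-q->S7; S6-p->S6; S6-q->S8; S7-p->S7; S7-q->S9; S8-p->S8; S8-q->S10; S9-p->S9; S9-q->S3; S10-p->S10; S10-q->S11; S11-p->S11; S11-q->S12; S12-p->S12; S12-q->S6

Build one automaton per condition and run them in lockstep. One (5 states) tracks the count of `q`s modulo 5; the other (5 states) tracks whether the input so far still matches the prefix `pqp`. Each combined state is a pair, one component from each; accept when both components accept.
          p    q  
>  S0     S1   S2 
   S1     S3   S4 
   S2     S2   S5 
   S3     S3   S2 
   S4     S6   S5 
   S5     S5   S7 
 * S6     S6   S8 
   S7     S7   S9 
   S8     S8  S10 
   S9     S9   S3 
   S10   S10  S11 
   S11   S11  S12 
   S12   S12   S6 
(> = start, * = accepting)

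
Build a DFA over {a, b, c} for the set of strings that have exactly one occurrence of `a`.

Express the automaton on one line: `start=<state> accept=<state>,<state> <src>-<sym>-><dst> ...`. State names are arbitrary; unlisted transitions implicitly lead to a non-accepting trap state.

Count `a`s, saturating at 2: state s0 means no `a` yet, s1 means one `a` seen, s2 means more than one. Each `a` increments (capped at s2); other symbols loop. Accept from {s1}.
With 3 states:
        a   b   c  
>  s0   s1  s0  s0 
 * s1   s2  s1  s1 
   s2   s2  s2  s2 
(> = start, * = accepting)

start=s0 accept=s1 s0-a->s1 s0-b->s0 s0-c->s0 s1-a->s2 s1-b->s1 s1-c->s1 s2-a->s2 s2-b->s2 s2-c->s2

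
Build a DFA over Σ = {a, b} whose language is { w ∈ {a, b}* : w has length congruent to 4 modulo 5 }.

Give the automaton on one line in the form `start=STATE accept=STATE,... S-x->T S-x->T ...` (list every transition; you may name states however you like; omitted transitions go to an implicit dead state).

Only the length mod 5 matters, so use a 5-cycle: from any state, every input symbol moves to the next state, wrapping S4 back to S0. Mark S4 accepting.
        a   b  
>  S0   S1  S1 
   S1   S2  S2 
   S2   S3  S3 
   S3   S4  S4 
 * S4   S0  S0 
(> = start, * = accepting)

start=S0 accept=S4 S0-a->S1 S0-b->S1 S1-a->S2 S1-b->S2 S2-a->S3 S2-b->S3 S3-a->S4 S3-b->S4 S4-a->S0 S4-b->S0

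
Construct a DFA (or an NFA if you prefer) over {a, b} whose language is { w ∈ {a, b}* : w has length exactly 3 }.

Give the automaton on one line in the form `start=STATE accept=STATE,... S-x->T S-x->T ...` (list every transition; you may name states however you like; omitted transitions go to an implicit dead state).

We only need to distinguish lengths 0, 1, …, 3, and '>3'. Chain S0 → S1 → S2 → S3 → S4 on every symbol, with S4 looping. Accepting states: {S3}.
With 5 states:
        a   b  
>  S0   S1  S1 
   S1   S2  S2 
   S2   S3  S3 
 * S3   S4  S4 
   S4   S4  S4 
(> = start, * = accepting)

start=S0 accept=S3 S0-a->S1 S0-b->S1 S1-a->S2 S1-b->S2 S2-a->S3 S2-b->S3 S3-a->S4 S3-b->S4 S4-a->S4 S4-b->S4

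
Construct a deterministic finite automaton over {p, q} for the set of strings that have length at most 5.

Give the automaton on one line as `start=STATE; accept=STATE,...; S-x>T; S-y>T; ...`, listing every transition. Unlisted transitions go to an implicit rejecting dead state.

We only need to distinguish lengths 0, 1, …, 5, and '>5'. Chain S0 → S1 → S2 → S3 → S4 → S5 → S6 on every symbol, with S6 looping. Accepting states: {S0, S1, S2, S3, S4, S5}.
        p   q  
>* S0   S1  S1 
 * S1   S2  S2 
 * S2   S3  S3 
 * S3   S4  S4 
 * S4   S5  S5 
 * S5   S6  S6 
   S6   S6  S6 
(> = start, * = accepting)

start=S0; accept=S0,S1,S2,S3,S4,S5; S0-p>S1; S0-q>S1; S1-p>S2; S1-q>S2; S2-p>S3; S2-q>S3; S3-p>S4; S3-q>S4; S4-p>S5; S4-q>S5; S5-p>S6; S5-q>S6; S6-p>S6; S6-q>S6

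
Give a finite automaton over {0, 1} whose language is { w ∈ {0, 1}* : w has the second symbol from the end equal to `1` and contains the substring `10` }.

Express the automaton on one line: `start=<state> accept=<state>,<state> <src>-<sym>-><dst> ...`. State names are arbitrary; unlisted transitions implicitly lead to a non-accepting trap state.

Build one automaton per condition and run them in lockstep. One (7 states) tracks the last 2 symbols read; the other (3 states) tracks whether and how much of `10` has been seen. Each combined state is a pair, one component from each; accept when both components accept. Minimizing collapses redundant product states.
6 states suffice.
        0   1  
>  q0   q0  q1 
   q1   q2  q1 
 * q2   q3  q4 
   q3   q3  q4 
   q4   q2  q5 
 * q5   q2  q5 
(> = start, * = accepting)

start=q0 accept=q2,q5 q0-0->q0 q0-1->q1 q1-0->q2 q1-1->q1 q2-0->q3 q2-1->q4 q3-0->q3 q3-1->q4 q4-0->q2 q4-1->q5 q5-0->q2 q5-1->q5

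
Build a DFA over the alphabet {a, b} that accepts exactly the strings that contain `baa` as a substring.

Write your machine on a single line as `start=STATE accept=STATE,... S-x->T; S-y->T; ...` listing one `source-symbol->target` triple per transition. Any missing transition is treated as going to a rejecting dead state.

Track how much of `baa` has been matched so far: state s0 is no progress, s3 is the absorbing accept state reached once `baa` has occurred. Intermediate states record partial matches; on a mismatch, fall back to the longest reusable overlap.
        a   b  
>  s0   s0  s1 
   s1   s2  s1 
   s2   s3  s1 
 * s3   s3  s3 
(> = start, * = accepting)

start=s0; accept=s3; s0-a->s0; s0-b->s1; s1-a->s2; s1-b->s1; s2-a->s3; s2-b->s1; s3-a->s3; s3-b->s3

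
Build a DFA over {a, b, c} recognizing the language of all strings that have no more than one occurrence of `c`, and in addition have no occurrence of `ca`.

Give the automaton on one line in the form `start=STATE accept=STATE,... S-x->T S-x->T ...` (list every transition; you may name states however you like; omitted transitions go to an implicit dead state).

Handle the two conditions separately and then intersect. The first has 3 states tracking the count of `c`s, saturating at 2; the second has 3 states tracking partial matches of the forbidden pattern `ca`. A product state is a pair (one from each), accepting exactly when both do. Minimizing collapses redundant product states.
        a   b   c  
>* S0   S0  S0  S1 
 * S1   S2  S3  S2 
   S2   S2  S2  S2 
 * S3   S3  S3  S2 
(> = start, * = accepting)

start=S0 accept=S0,S1,S3 S0-a->S0 S0-b->S0 S0-c->S1 S1-a->S2 S1-b->S3 S1-c->S2 S2-a->S2 S2-b->S2 S2-c->S2 S3-a->S3 S3-b->S3 S3-c->S2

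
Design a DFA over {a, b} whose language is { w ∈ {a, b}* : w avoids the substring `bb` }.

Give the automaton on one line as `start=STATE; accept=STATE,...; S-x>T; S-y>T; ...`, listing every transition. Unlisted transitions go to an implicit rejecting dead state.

start=s0; accept=s0,s1; s0-a>s0; s0-b>s1; s1-a>s0; s1-b>s2; s2-a>s2; s2-b>s2

This is the complement of 'contains `bb`'. Use the same substring-matching states — s0 through s2 holding how much of `bb` has just been matched — but flip the accepting set: everything except the trap s2 accepts.
With 3 states:
        a   b  
>* s0   s0  s1 
 * s1   s0  s2 
   s2   s2  s2 
(> = start, * = accepting)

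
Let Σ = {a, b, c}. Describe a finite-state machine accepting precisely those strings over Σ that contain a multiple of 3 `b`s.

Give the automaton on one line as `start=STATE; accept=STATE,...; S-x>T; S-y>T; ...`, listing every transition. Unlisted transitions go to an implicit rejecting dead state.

start=s0; accept=s0; s0-a>s0; s0-b>s1; s0-c>s0; s1-a>s1; s1-b>s2; s1-c>s1; s2-a>s2; s2-b>s0; s2-c>s2

Keep the running count of `b`s modulo 3: each `b` advances along the cycle s0 → s1 → s2 → s0 while other symbols loop. Accept at s0.
        a   b   c  
>* s0   s0  s1  s0 
   s1   s1  s2  s1 
   s2   s2  s0  s2 
(> = start, * = accepting)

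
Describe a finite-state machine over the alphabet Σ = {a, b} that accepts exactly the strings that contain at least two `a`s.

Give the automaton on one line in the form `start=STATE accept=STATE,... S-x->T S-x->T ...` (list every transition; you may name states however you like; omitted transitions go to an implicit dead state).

Only the number of `a`s matters, and only up to 3. Make a chain s0 → s1 → s2 → s3 advanced by each `a` (with s3 absorbing); every other symbol self-loops. The accepting set is {s2, s3}.
A 4-state machine:
        a   b  
>  s0   s1  s0 
   s1   s2  s1 
 * s2   s3  s2 
 * s3   s3  s3 
(> = start, * = accepting)

start=s0 accept=s2,s3 s0-a->s1 s0-b->s0 s1-a->s2 s1-b->s1 s2-a->s3 s2-b->s2 s3-a->s3 s3-b->s3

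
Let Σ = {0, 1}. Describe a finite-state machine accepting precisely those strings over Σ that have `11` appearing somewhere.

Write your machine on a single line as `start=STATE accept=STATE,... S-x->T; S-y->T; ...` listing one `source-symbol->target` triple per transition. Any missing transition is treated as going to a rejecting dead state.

start=q0; accept=q2; q0-0->q0; q0-1->q1; q1-0->q0; q1-1->q2; q2-0->q2; q2-1->q2

Track how much of `11` has been matched so far: state q0 is no progress, q2 is the absorbing accept state reached once `11` has occurred. Intermediate states record partial matches; on a mismatch, fall back to the longest reusable overlap.
A 3-state machine:
        0   1  
>  q0   q0  q1 
   q1   q0  q2 
 * q2   q2  q2 
(> = start, * = accepting)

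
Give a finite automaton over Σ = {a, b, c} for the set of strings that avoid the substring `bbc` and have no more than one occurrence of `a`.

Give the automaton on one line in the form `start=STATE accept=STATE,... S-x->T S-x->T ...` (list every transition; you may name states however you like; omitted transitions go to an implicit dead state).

Handle the two conditions separately and then intersect. The first has 4 states tracking partial matches of the forbidden pattern `bbc`; the second has 3 states tracking the count of `a`s, saturating at 2. A product state is a pair (one from each), accepting exactly when both do. Equivalent product states are then merged.
A 7-state machine:
        a   b   c  
>* q0   q1  q2  q0 
 * q1   q3  q4  q1 
 * q2   q1  q5  q0 
   q3   q3  q3  q3 
 * q4   q3  q6  q1 
 * q5   q1  q5  q3 
 * q6   q3  q6  q3 
(> = start, * = accepting)

start=q0 accept=q0,q1,q2,q4,q5,q6 q0-a->q1 q0-b->q2 q0-c->q0 q1-a->q3 q1-b->q4 q1-c->q1 q2-a->q1 q2-b->q5 q2-c->q0 q3-a->q3 q3-b->q3 q3-c->q3 q4-a->q3 q4-b->q6 q4-c->q1 q5-a->q1 q5-b->q5 q5-c->q3 q6-a->q3 q6-b->q6 q6-c->q3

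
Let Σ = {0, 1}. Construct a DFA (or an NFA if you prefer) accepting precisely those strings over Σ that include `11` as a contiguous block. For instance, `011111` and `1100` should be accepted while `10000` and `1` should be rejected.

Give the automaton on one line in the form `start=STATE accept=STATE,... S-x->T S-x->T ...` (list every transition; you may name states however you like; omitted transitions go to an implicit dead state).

Track how much of `11` has been matched so far: state q0 is no progress, q2 is the absorbing accept state reached once `11` has occurred. Intermediate states record partial matches; on a mismatch, fall back to the longest reusable overlap.
        0   1  
>  q0   q0  q1 
   q1   q0  q2 
 * q2   q2  q2 
(> = start, * = accepting)

start=q0 accept=q2 q0-0->q0 q0-1->q1 q1-0->q0 q1-1->q2 q2-0->q2 q2-1->q2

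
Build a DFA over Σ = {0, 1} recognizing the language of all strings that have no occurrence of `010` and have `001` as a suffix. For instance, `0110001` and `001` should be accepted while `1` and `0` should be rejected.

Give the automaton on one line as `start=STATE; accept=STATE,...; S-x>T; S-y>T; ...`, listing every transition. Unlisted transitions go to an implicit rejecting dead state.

Build one automaton per condition and run them in lockstep. The first has 4 states tracking partial matches of the forbidden pattern `010`; the second has 4 states tracking how much of the suffix `001` has currently been matched. A product state is a pair (one from each), accepting exactly when both do.
With 9 states:
        0   1  
>  S0   S1  S0 
   S1   S2  S3 
   S2   S2  S4 
   S3   S5  S0 
 * S4   S5  S0 
   S5   S6  S7 
   S6   S6  S8 
   S7   S5  S7 
   S8   S5  S7 
(> = start, * = accepting)

start=S0; accept=S4; S0-0>S1; S0-1>S0; S1-0>S2; S1-1>S3; S2-0>S2; S2-1>S4; S3-0>S5; S3-1>S0; S4-0>S5; S4-1>S0; S5-0>S6; S5-1>S7; S6-0>S6; S6-1>S8; S7-0>S5; S7-1>S7; S8-0>S5; S8-1>S7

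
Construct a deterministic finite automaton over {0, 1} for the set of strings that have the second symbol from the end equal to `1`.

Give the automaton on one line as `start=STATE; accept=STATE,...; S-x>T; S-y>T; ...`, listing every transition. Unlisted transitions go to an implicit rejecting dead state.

Because acceptance depends on a position counted from the end, the machine has to buffer the most recent 2 symbols. Make each state the string of the last up-to-2 symbols read; on input `x` shift the window left and append `x`. Accept when the buffered window has length 2 and begins with `1`.
A 7-state machine:
       0  1 
>  A   B  C 
   B   D  E 
   C   F  G 
   D   D  E 
   E   F  G 
 * F   D  E 
 * G   F  G 
(> = start, * = accepting)

start=A; accept=F,G; A-0>B; A-1>C; B-0>D; B-1>E; C-0>F; C-1>G; D-0>D; D-1>E; E-0>F; E-1>G; F-0>D; F-1>E; G-0>F; G-1>G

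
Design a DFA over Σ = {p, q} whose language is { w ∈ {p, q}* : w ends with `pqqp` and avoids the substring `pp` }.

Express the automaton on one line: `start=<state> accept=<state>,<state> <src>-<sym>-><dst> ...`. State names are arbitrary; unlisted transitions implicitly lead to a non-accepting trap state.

Run two small machines in parallel and take their product. One (5 states) tracks how much of the suffix `pqqp` has currently been matched; the other (3 states) tracks partial matches of the forbidden pattern `pp`. Each combined state is a pair, one component from each; accept when both components accept.
        p   q  
>  s0   s1  s0 
   s1   s2  s3 
   s2   s2  s4 
   s3   s1  s5 
   s4   s2  s6 
   s5   s7  s0 
   s6   s8  s9 
 * s7   s2  s3 
   s8   s2  s4 
   s9   s2  s9 
(> = start, * = accepting)

start=s0 accept=s7 s0-p->s1 s0-q->s0 s1-p->s2 s1-q->s3 s2-p->s2 s2-q->s4 s3-p->s1 s3-q->s5 s4-p->s2 s4-q->s6 s5-p->s7 s5-q->s0 s6-p->s8 s6-q->s9 s7-p->s2 s7-q->s3 s8-p->s2 s8-q->s4 s9-p->s2 s9-q->s9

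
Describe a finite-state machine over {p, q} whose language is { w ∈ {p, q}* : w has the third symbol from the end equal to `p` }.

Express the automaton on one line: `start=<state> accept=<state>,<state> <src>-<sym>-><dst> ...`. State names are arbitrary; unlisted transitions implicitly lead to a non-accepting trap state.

start=S0 accept=S7,S8,S9,S10 S0-p->S1 S0-q->S2 S1-p->S3 S1-q->S4 S2-p->S5 S2-q->S6 S3-p->S7 S3-q->S8 S4-p->S9 S4-q->S10 S5-p->S11 S5-q->S12 S6-p->S13 S6-q->S14 S7-p->S7 S7-q->S8 S8-p->S9 S8-q->S10 S9-p->S11 S9-q->S12 S10-p->S13 S10-q->S14 S11-p->S7 S11-q->S8 S12-p->S9 S12-q->S10 S13-p->S11 S13-q->S12 S14-p->S13 S14-q->S14

A DFA must remember the last 3 symbols (since which symbol is third-to-last isn't known until the input ends). Use one state per possible window of the last ≤3 symbols; accept from those whose window starts with `p`.
With 15 states:
          p    q  
>  S0     S1   S2 
   S1     S3   S4 
   S2     S5   S6 
   S3     S7   S8 
   S4     S9  S10 
   S5    S11  S12 
   S6    S13  S14 
 * S7     S7   S8 
 * S8     S9  S10 
 * S9    S11  S12 
 * S10   S13  S14 
   S11    S7   S8 
   S12    S9  S10 
   S13   S11  S12 
   S14   S13  S14 
(> = start, * = accepting)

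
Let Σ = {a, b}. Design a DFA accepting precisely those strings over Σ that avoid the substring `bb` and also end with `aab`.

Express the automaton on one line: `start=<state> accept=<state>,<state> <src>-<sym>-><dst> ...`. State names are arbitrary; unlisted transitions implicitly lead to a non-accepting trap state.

start=q0 accept=q5 q0-a->q1 q0-b->q2 q1-a->q3 q1-b->q2 q2-a->q1 q2-b->q4 q3-a->q3 q3-b->q5 q4-a->q6 q4-b->q4 q5-a->q1 q5-b->q4 q6-a->q7 q6-b->q4 q7-a->q7 q7-b->q8 q8-a->q6 q8-b->q4

Handle the two conditions separately and then intersect. One (3 states) tracks partial matches of the forbidden pattern `bb`; the other (4 states) tracks how much of the suffix `aab` has currently been matched. Each combined state is a pair, one component from each; accept when both components accept.
With 9 states:
        a   b  
>  q0   q1  q2 
   q1   q3  q2 
   q2   q1  q4 
   q3   q3  q5 
   q4   q6  q4 
 * q5   q1  q4 
   q6   q7  q4 
   q7   q7  q8 
   q8   q6  q4 
(> = start, * = accepting)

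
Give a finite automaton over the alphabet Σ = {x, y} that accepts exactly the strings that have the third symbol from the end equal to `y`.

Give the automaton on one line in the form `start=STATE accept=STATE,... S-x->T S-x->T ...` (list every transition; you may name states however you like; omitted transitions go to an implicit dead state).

start=S0 accept=S11,S12,S13,S14 S0-x->S1 S0-y->S2 S1-x->S3 S1-y->S4 S2-x->S5 S2-y->S6 S3-x->S7 S3-y->S8 S4-x->S9 S4-y->S10 S5-x->S11 S5-y->S12 S6-x->S13 S6-y->S14 S7-x->S7 S7-y->S8 S8-x->S9 S8-y->S10 S9-x->S11 S9-y->S12 S10-x->S13 S10-y->S14 S11-x->S7 S11-y->S8 S12-x->S9 S12-y->S10 S13-x->S11 S13-y->S12 S14-x->S13 S14-y->S14

A DFA must remember the last 3 symbols (since which symbol is third-to-last isn't known until the input ends). Use one state per possible window of the last ≤3 symbols; accept from those whose window starts with `y`.
          x    y  
>  S0     S1   S2 
   S1     S3   S4 
   S2     S5   S6 
   S3     S7   S8 
   S4     S9  S10 
   S5    S11  S12 
   S6    S13  S14 
   S7     S7   S8 
   S8     S9  S10 
   S9    S11  S12 
   S10   S13  S14 
 * S11    S7   S8 
 * S12    S9  S10 
 * S13   S11  S12 
 * S14   S13  S14 
(> = start, * = accepting)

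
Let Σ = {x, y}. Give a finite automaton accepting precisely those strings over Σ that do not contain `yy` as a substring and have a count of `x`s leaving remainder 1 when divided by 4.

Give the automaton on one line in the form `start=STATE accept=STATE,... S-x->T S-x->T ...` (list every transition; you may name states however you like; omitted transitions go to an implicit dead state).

start=S0 accept=S1,S4 S0-x->S1 S0-y->S2 S1-x->S3 S1-y->S4 S2-x->S1 S2-y->S5 S3-x->S6 S3-y->S7 S4-x->S3 S4-y->S5 S5-x->S5 S5-y->S5 S6-x->S0 S6-y->S8 S7-x->S6 S7-y->S5 S8-x->S0 S8-y->S5

Run two small machines in parallel and take their product. The first has 3 states tracking partial matches of the forbidden pattern `yy`; the second has 4 states tracking the count of `x`s modulo 4. A product state is a pair (one from each), accepting exactly when both do. After merging equivalent states the machine shrinks.
9 states suffice.
        x   y  
>  S0   S1  S2 
 * S1   S3  S4 
   S2   S1  S5 
   S3   S6  S7 
 * S4   S3  S5 
   S5   S5  S5 
   S6   S0  S8 
   S7   S6  S5 
   S8   S0  S5 
(> = start, * = accepting)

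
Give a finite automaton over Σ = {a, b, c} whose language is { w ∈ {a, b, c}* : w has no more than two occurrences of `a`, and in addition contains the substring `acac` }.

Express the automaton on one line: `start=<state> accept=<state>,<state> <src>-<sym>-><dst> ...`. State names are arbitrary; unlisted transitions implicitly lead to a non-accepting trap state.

Handle the two conditions separately and then intersect. The first has 4 states tracking the count of `a`s, saturating at 3; the second has 5 states tracking whether and how much of `acac` has been seen. A product state is a pair (one from each), accepting exactly when both do.
14 states suffice.
          a    b    c  
>  q0     q1   q0   q0 
   q1     q2   q3   q4 
   q2     q5   q6   q7 
   q3     q2   q3   q3 
   q4     q8   q3   q3 
   q5     q5   q9  q10 
   q6     q5   q6   q6 
   q7    q11   q6   q6 
   q8     q5   q6  q12 
   q9     q5   q9   q9 
   q10   q11   q9   q9 
   q11    q5   q9  q13 
 * q12   q13  q12  q12 
   q13   q13  q13  q13 
(> = start, * = accepting)

start=q0 accept=q12 q0-a->q1 q0-b->q0 q0-c->q0 q1-a->q2 q1-b->q3 q1-c->q4 q2-a->q5 q2-b->q6 q2-c->q7 q3-a->q2 q3-b->q3 q3-c->q3 q4-a->q8 q4-b->q3 q4-c->q3 q5-a->q5 q5-b->q9 q5-c->q10 q6-a->q5 q6-b->q6 q6-c->q6 q7-a->q11 q7-b->q6 q7-c->q6 q8-a->q5 q8-b->q6 q8-c->q12 q9-a->q5 q9-b->q9 q9-c->q9 q10-a->q11 q10-b->q9 q10-c->q9 q11-a->q5 q11-b->q9 q11-c->q13 q12-a->q13 q12-b->q12 q12-c->q12 q13-a->q13 q13-b->q13 q13-c->q13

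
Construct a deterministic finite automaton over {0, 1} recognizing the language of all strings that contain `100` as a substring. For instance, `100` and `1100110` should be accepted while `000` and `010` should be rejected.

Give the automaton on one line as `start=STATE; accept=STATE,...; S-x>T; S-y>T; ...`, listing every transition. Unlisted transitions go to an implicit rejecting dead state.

Track how much of `100` has been matched so far: state q0 is no progress, q3 is the absorbing accept state reached once `100` has occurred. Intermediate states record partial matches; on a mismatch, fall back to the longest reusable overlap.
With 4 states:
        0   1  
>  q0   q0  q1 
   q1   q2  q1 
   q2   q3  q1 
 * q3   q3  q3 
(> = start, * = accepting)

start=q0; accept=q3; q0-0>q0; q0-1>q1; q1-0>q2; q1-1>q1; q2-0>q3; q2-1>q1; q3-0>q3; q3-1>q3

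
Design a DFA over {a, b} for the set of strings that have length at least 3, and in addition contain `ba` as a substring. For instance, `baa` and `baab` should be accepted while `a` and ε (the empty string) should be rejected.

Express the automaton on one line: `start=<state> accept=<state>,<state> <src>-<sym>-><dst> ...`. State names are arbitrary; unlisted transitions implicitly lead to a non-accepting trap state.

start=q0 accept=q8,q11 q0-a->q1 q0-b->q2 q1-a->q3 q1-b->q4 q2-a->q5 q2-b->q4 q3-a->q6 q3-b->q7 q4-a->q8 q4-b->q7 q5-a->q8 q5-b->q8 q6-a->q9 q6-b->q10 q7-a->q11 q7-b->q10 q8-a->q11 q8-b->q11 q9-a->q9 q9-b->q10 q10-a->q11 q10-b->q10 q11-a->q11 q11-b->q11

Handle the two conditions separately and then intersect. The first has 5 states tracking the input length, saturating at 4; the second has 3 states tracking whether and how much of `ba` has been seen. A product state is a pair (one from each), accepting exactly when both do.
          a    b  
>  q0     q1   q2 
   q1     q3   q4 
   q2     q5   q4 
   q3     q6   q7 
   q4     q8   q7 
   q5     q8   q8 
   q6     q9  q10 
   q7    q11  q10 
 * q8    q11  q11 
   q9     q9  q10 
   q10   q11  q10 
 * q11   q11  q11 
(> = start, * = accepting)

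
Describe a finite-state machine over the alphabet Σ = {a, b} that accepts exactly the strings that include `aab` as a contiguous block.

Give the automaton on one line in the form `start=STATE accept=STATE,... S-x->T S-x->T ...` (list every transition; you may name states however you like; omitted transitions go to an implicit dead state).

start=S0 accept=S3 S0-a->S1 S0-b->S0 S1-a->S2 S1-b->S0 S2-a->S2 S2-b->S3 S3-a->S3 S3-b->S3

States S0..S2 record the length of the longest prefix of `aab` that matches the current input suffix. Reaching S3 means `aab` has been seen, and we stay there forever. Accept from S3.
        a   b  
>  S0   S1  S0 
   S1   S2  S0 
   S2   S2  S3 
 * S3   S3  S3 
(> = start, * = accepting)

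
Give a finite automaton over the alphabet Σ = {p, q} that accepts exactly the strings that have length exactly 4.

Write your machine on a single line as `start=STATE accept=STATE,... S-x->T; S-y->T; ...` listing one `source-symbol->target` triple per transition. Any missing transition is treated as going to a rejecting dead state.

start=s0; accept=s4; s0-p->s1; s0-q->s1; s1-p->s2; s1-q->s2; s2-p->s3; s2-q->s3; s3-p->s4; s3-q->s4; s4-p->s5; s4-q->s5; s5-p->s5; s5-q->s5

We only need to distinguish lengths 0, 1, …, 4, and '>4'. Chain s0 → s1 → s2 → s3 → s4 → s5 on every symbol, with s5 looping. Accepting states: {s4}.
6 states suffice.
        p   q  
>  s0   s1  s1 
   s1   s2  s2 
   s2   s3  s3 
   s3   s4  s4 
 * s4   s5  s5 
   s5   s5  s5 
(> = start, * = accepting)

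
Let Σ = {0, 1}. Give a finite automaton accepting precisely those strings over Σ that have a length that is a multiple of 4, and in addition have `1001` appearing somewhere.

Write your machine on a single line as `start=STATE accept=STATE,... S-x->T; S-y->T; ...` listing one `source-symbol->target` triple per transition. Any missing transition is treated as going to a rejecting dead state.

Run two small machines in parallel and take their product. One (4 states) tracks the input length modulo 4; the other (5 states) tracks whether and how much of `1001` has been seen. Each combined state is a pair, one component from each; accept when both components accept.
          0    1  
>  q0     q1   q2 
   q1     q3   q4 
   q2     q5   q4 
   q3     q6   q7 
   q4     q8   q7 
   q5     q9   q7 
   q6     q0  q10 
   q7    q11  q10 
   q8    q12  q10 
   q9     q0  q13 
   q10   q14   q2 
   q11   q15   q2 
   q12    q1  q16 
 * q13   q16  q16 
   q14   q17   q4 
   q15    q3  q18 
   q16   q18  q18 
   q17    q6  q19 
   q18   q19  q19 
   q19   q13  q13 
(> = start, * = accepting)

start=q0; accept=q13; q0-0->q1; q0-1->q2; q1-0->q3; q1-1->q4; q2-0->q5; q2-1->q4; q3-0->q6; q3-1->q7; q4-0->q8; q4-1->q7; q5-0->q9; q5-1->q7; q6-0->q0; q6-1->q10; q7-0->q11; q7-1->q10; q8-0->q12; q8-1->q10; q9-0->q0; q9-1->q13; q10-0->q14; q10-1->q2; q11-0->q15; q11-1->q2; q12-0->q1; q12-1->q16; q13-0->q16; q13-1->q16; q14-0->q17; q14-1->q4; q15-0->q3; q15-1->q18; q16-0->q18; q16-1->q18; q17-0->q6; q17-1->q19; q18-0->q19; q18-1->q19; q19-0->q13; q19-1->q13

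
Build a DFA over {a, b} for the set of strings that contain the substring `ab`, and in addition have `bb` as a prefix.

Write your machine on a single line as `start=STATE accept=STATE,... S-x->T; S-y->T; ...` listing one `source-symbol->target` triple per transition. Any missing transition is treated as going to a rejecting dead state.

Run two small machines in parallel and take their product. One (3 states) tracks whether and how much of `ab` has been seen; the other (4 states) tracks whether the input so far still matches the prefix `bb`. Each combined state is a pair, one component from each; accept when both components accept.
With 7 states:
        a   b  
>  q0   q1  q2 
   q1   q1  q3 
   q2   q1  q4 
   q3   q3  q3 
   q4   q5  q4 
   q5   q5  q6 
 * q6   q6  q6 
(> = start, * = accepting)

start=q0; accept=q6; q0-a->q1; q0-b->q2; q1-a->q1; q1-b->q3; q2-a->q1; q2-b->q4; q3-a->q3; q3-b->q3; q4-a->q5; q4-b->q4; q5-a->q5; q5-b->q6; q6-a->q6; q6-b->q6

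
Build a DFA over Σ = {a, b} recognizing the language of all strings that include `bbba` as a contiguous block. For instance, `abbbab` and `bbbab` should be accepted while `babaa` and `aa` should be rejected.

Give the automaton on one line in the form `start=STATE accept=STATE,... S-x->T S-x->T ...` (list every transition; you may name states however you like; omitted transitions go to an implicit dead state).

start=S0 accept=S4 S0-a->S0 S0-b->S1 S1-a->S0 S1-b->S2 S2-a->S0 S2-b->S3 S3-a->S4 S3-b->S3 S4-a->S4 S4-b->S4

States S0..S3 record the length of the longest prefix of `bbba` that matches the current input suffix. Reaching S4 means `bbba` has been seen, and we stay there forever. Accept from S4.
5 states suffice.
        a   b  
>  S0   S0  S1 
   S1   S0  S2 
   S2   S0  S3 
   S3   S4  S3 
 * S4   S4  S4 
(> = start, * = accepting)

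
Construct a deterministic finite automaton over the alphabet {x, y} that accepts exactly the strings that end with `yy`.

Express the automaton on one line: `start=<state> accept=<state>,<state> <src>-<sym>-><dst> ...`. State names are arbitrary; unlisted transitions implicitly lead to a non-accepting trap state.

Remember how much of `yy` the current input suffix matches. State s0 means no match yet; s1 means the last symbol is `y`; s2 means the last 2 symbols are `yy`. Only s2 accepts. On a mismatch, fall back to the longest proper suffix that is still a prefix of `yy`.
A 3-state machine:
        x   y  
>  s0   s0  s1 
   s1   s0  s2 
 * s2   s0  s2 
(> = start, * = accepting)

start=s0 accept=s2 s0-x->s0 s0-y->s1 s1-x->s0 s1-y->s2 s2-x->s0 s2-y->s2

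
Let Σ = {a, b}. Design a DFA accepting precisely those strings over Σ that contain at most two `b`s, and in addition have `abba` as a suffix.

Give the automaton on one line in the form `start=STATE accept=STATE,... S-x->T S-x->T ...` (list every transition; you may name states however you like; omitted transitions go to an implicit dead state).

Build one automaton per condition and run them in lockstep. The first has 4 states tracking the count of `b`s, saturating at 3; the second has 5 states tracking how much of the suffix `abba` has currently been matched. A product state is a pair (one from each), accepting exactly when both do.
With 15 states:
          a    b  
>  s0     s1   s2 
   s1     s1   s3 
   s2     s4   s5 
   s3     s4   s6 
   s4     s4   s7 
   s5     s8   s9 
   s6    s10   s9 
   s7     s8  s11 
   s8     s8  s12 
   s9    s13   s9 
 * s10    s8  s12 
   s11   s14   s9 
   s12   s13  s11 
   s13   s13  s12 
   s14   s13  s12 
(> = start, * = accepting)

start=s0 accept=s10 s0-a->s1 s0-b->s2 s1-a->s1 s1-b->s3 s2-a->s4 s2-b->s5 s3-a->s4 s3-b->s6 s4-a->s4 s4-b->s7 s5-a->s8 s5-b->s9 s6-a->s10 s6-b->s9 s7-a->s8 s7-b->s11 s8-a->s8 s8-b->s12 s9-a->s13 s9-b->s9 s10-a->s8 s10-b->s12 s11-a->s14 s11-b->s9 s12-a->s13 s12-b->s11 s13-a->s13 s13-b->s12 s14-a->s13 s14-b->s12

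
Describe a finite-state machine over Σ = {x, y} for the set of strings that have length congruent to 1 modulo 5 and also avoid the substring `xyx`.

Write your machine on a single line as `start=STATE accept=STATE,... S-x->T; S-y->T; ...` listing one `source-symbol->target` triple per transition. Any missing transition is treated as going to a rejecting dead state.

start=A; accept=B,C,P; A-x->B; A-y->C; B-x->D; B-y->E; C-x->D; C-y->F; D-x->G; D-y->H; E-x->I; E-y->J; F-x->G; F-y->J; G-x->K; G-y->L; H-x->I; H-y->M; I-x->I; I-y->I; J-x->K; J-y->M; K-x->N; K-y->O; L-x->I; L-y->A; M-x->N; M-y->A; N-x->B; N-y->P; O-x->I; O-y->C; P-x->I; P-y->F

Build one automaton per condition and run them in lockstep. One (5 states) tracks the input length modulo 5; the other (4 states) tracks partial matches of the forbidden pattern `xyx`. Each combined state is a pair, one component from each; accept when both components accept. Minimizing collapses redundant product states.
With 16 states:
       x  y 
>  A   B  C 
 * B   D  E 
 * C   D  F 
   D   G  H 
   E   I  J 
   F   G  J 
   G   K  L 
   H   I  M 
   I   I  I 
   J   K  M 
   K   N  O 
   L   I  A 
   M   N  A 
   N   B  P 
   O   I  C 
 * P   I  F 
(> = start, * = accepting)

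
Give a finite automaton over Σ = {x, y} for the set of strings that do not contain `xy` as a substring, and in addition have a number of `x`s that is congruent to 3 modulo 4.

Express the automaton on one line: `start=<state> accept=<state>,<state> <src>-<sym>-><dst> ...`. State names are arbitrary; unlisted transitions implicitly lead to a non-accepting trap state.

Handle the two conditions separately and then intersect. One (3 states) tracks partial matches of the forbidden pattern `xy`; the other (4 states) tracks the count of `x`s modulo 4. Each combined state is a pair, one component from each; accept when both components accept. Equivalent product states are then merged.
A 6-state machine:
        x   y  
>  q0   q1  q0 
   q1   q2  q3 
   q2   q4  q3 
   q3   q3  q3 
 * q4   q5  q3 
   q5   q1  q3 
(> = start, * = accepting)

start=q0 accept=q4 q0-x->q1 q0-y->q0 q1-x->q2 q1-y->q3 q2-x->q4 q2-y->q3 q3-x->q3 q3-y->q3 q4-x->q5 q4-y->q3 q5-x->q1 q5-y->q3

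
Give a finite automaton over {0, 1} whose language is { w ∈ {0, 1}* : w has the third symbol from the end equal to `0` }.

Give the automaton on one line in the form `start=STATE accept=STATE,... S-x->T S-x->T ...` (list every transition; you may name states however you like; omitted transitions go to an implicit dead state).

Because acceptance depends on a position counted from the end, the machine has to buffer the most recent 3 symbols. Make each state the string of the last up-to-3 symbols read; on input `x` shift the window left and append `x`. Accept when the buffered window has length 3 and begins with `0`.
With 15 states:
          0    1  
>  q0     q1   q2 
   q1     q3   q4 
   q2     q5   q6 
   q3     q7   q8 
   q4     q9  q10 
   q5    q11  q12 
   q6    q13  q14 
 * q7     q7   q8 
 * q8     q9  q10 
 * q9    q11  q12 
 * q10   q13  q14 
   q11    q7   q8 
   q12    q9  q10 
   q13   q11  q12 
   q14   q13  q14 
(> = start, * = accepting)

start=q0 accept=q7,q8,q9,q10 q0-0->q1 q0-1->q2 q1-0->q3 q1-1->q4 q2-0->q5 q2-1->q6 q3-0->q7 q3-1->q8 q4-0->q9 q4-1->q10 q5-0->q11 q5-1->q12 q6-0->q13 q6-1->q14 q7-0->q7 q7-1->q8 q8-0->q9 q8-1->q10 q9-0->q11 q9-1->q12 q10-0->q13 q10-1->q14 q11-0->q7 q11-1->q8 q12-0->q9 q12-1->q10 q13-0->q11 q13-1->q12 q14-0->q13 q14-1->q14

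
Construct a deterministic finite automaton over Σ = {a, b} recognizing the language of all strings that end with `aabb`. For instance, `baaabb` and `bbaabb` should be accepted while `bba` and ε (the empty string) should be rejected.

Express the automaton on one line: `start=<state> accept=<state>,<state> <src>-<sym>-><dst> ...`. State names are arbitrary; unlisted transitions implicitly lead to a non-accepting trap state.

Remember how much of `aabb` the current input suffix matches. State s0 means no match yet; s1 means the last symbol is `a`; s2 means the last 2 symbols are `aa`; s3 means the last 3 symbols are `aab`; s4 means the last 4 symbols are `aabb`. Only s4 accepts. On a mismatch, fall back to the longest proper suffix that is still a prefix of `aabb`.
5 states suffice.
        a   b  
>  s0   s1  s0 
   s1   s2  s0 
   s2   s2  s3 
   s3   s1  s4 
 * s4   s1  s0 
(> = start, * = accepting)

start=s0 accept=s4 s0-a->s1 s0-b->s0 s1-a->s2 s1-b->s0 s2-a->s2 s2-b->s3 s3-a->s1 s3-b->s4 s4-a->s1 s4-b->s0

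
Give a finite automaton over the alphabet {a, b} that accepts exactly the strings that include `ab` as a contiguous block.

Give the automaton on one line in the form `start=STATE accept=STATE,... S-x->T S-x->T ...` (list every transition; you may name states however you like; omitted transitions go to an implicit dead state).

Track how much of `ab` has been matched so far: state q0 is no progress, q2 is the absorbing accept state reached once `ab` has occurred. Intermediate states record partial matches; on a mismatch, fall back to the longest reusable overlap.
        a   b  
>  q0   q1  q0 
   q1   q1  q2 
 * q2   q2  q2 
(> = start, * = accepting)

start=q0 accept=q2 q0-a->q1 q0-b->q0 q1-a->q1 q1-b->q2 q2-a->q2 q2-b->q2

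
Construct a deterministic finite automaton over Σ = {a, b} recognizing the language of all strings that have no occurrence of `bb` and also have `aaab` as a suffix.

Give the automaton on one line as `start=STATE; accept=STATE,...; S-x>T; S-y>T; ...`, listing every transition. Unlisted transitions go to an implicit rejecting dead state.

Run two small machines in parallel and take their product. One (3 states) tracks partial matches of the forbidden pattern `bb`; the other (5 states) tracks how much of the suffix `aaab` has currently been matched. Each combined state is a pair, one component from each; accept when both components accept. After merging equivalent states the machine shrinks.
With 7 states:
        a   b  
>  S0   S1  S2 
   S1   S3  S2 
   S2   S1  S4 
   S3   S5  S2 
   S4   S4  S4 
   S5   S5  S6 
 * S6   S1  S4 
(> = start, * = accepting)

start=S0; accept=S6; S0-a>S1; S0-b>S2; S1-a>S3; S1-b>S2; S2-a>S1; S2-b>S4; S3-a>S5; S3-b>S2; S4-a>S4; S4-b>S4; S5-a>S5; S5-b>S6; S6-a>S1; S6-b>S4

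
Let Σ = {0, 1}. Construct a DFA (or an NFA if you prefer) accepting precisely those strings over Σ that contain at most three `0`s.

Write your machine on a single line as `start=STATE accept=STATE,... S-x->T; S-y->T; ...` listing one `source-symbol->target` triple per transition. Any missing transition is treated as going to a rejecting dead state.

Count `0`s, saturating at 4: states S0 through S3 mean 0 through 3 `0`s seen; S4 means more than 3. Each `0` increments (capped at S4); other symbols loop. Accept from {S0, S1, S2, S3}.
        0   1  
>* S0   S1  S0 
 * S1   S2  S1 
 * S2   S3  S2 
 * S3   S4  S3 
   S4   S4  S4 
(> = start, * = accepting)

start=S0; accept=S0,S1,S2,S3; S0-0->S1; S0-1->S0; S1-0->S2; S1-1->S1; S2-0->S3; S2-1->S2; S3-0->S4; S3-1->S3; S4-0->S4; S4-1->S4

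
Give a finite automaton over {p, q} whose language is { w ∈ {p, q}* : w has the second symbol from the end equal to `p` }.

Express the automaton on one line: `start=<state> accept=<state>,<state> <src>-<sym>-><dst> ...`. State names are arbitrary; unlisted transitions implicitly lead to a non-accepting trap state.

A DFA must remember the last 2 symbols (since which symbol is second-to-last isn't known until the input ends). Use one state per possible window of the last ≤2 symbols; accept from those whose window starts with `p`.
A 7-state machine:
        p   q  
>  S0   S1  S2 
   S1   S3  S4 
   S2   S5  S6 
 * S3   S3  S4 
 * S4   S5  S6 
   S5   S3  S4 
   S6   S5  S6 
(> = start, * = accepting)

start=S0 accept=S3,S4 S0-p->S1 S0-q->S2 S1-p->S3 S1-q->S4 S2-p->S5 S2-q->S6 S3-p->S3 S3-q->S4 S4-p->S5 S4-q->S6 S5-p->S3 S5-q->S4 S6-p->S5 S6-q->S6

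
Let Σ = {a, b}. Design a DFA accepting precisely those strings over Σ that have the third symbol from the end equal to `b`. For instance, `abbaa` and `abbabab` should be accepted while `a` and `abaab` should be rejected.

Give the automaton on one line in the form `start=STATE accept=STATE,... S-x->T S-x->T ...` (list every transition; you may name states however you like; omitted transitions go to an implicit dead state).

Because acceptance depends on a position counted from the end, the machine has to buffer the most recent 3 symbols. Make each state the string of the last up-to-3 symbols read; on input `x` shift the window left and append `x`. Accept when the buffered window has length 3 and begins with `b`.
A 15-state machine:
          a    b  
>  q0     q1   q2 
   q1     q3   q4 
   q2     q5   q6 
   q3     q7   q8 
   q4     q9  q10 
   q5    q11  q12 
   q6    q13  q14 
   q7     q7   q8 
   q8     q9  q10 
   q9    q11  q12 
   q10   q13  q14 
 * q11    q7   q8 
 * q12    q9  q10 
 * q13   q11  q12 
 * q14   q13  q14 
(> = start, * = accepting)

start=q0 accept=q11,q12,q13,q14 q0-a->q1 q0-b->q2 q1-a->q3 q1-b->q4 q2-a->q5 q2-b->q6 q3-a->q7 q3-b->q8 q4-a->q9 q4-b->q10 q5-a->q11 q5-b->q12 q6-a->q13 q6-b->q14 q7-a->q7 q7-b->q8 q8-a->q9 q8-b->q10 q9-a->q11 q9-b->q12 q10-a->q13 q10-b->q14 q11-a->q7 q11-b->q8 q12-a->q9 q12-b->q10 q13-a->q11 q13-b->q12 q14-a->q13 q14-b->q14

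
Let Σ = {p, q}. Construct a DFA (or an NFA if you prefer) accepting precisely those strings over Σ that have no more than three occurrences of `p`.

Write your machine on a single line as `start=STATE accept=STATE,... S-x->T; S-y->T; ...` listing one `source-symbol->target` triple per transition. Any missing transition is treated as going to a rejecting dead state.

Count `p`s, saturating at 4: states A through D mean 0 through 3 `p`s seen; E means more than 3. Each `p` increments (capped at E); other symbols loop. Accept from {A, B, C, D}.
       p  q 
>* A   B  A 
 * B   C  B 
 * C   D  C 
 * D   E  D 
   E   E  E 
(> = start, * = accepting)

start=A; accept=A,B,C,D; A-p->B; A-q->A; B-p->C; B-q->B; C-p->D; C-q->C; D-p->E; D-q->D; E-p->E; E-q->E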